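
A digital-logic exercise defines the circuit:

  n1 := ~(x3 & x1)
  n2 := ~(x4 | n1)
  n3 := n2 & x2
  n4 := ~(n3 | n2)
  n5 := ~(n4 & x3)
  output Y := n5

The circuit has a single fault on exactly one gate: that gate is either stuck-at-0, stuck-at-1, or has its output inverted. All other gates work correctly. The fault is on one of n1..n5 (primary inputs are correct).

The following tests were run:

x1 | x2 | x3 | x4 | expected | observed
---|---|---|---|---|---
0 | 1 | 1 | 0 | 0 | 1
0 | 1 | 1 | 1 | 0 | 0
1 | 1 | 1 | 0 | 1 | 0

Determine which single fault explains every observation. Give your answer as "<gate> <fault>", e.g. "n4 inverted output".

n1 inverted output

Fault-free values for test 1 (x1=0, x2=1, x3=1, x4=0): n1=1, n2=0, n3=0, n4=1, n5=0, giving Y=0. Observed 1.
Test 1: faults giving observed 1 are {n1 stuck-at-0, n1 inverted output, n2 stuck-at-1, n2 inverted output, n3 stuck-at-1, n3 inverted output, n4 stuck-at-0, n4 inverted output, n5 stuck-at-1, n5 inverted output}.
Test 2 (x1=0, x2=1, x3=1, x4=1): fault-free n1=1, n2=0, n3=0, n4=1, n5=0 → 0; observed 0. Eliminates n2 stuck-at-1, n2 inverted output, n3 stuck-at-1, n3 inverted output, n4 stuck-at-0, n4 inverted output, n5 stuck-at-1, n5 inverted output.
Test 3 (x1=1, x2=1, x3=1, x4=0): fault-free n1=0, n2=1, n3=1, n4=0, n5=1 → 1; observed 0. Eliminates n1 stuck-at-0.
Only n1 inverted output is consistent with every test.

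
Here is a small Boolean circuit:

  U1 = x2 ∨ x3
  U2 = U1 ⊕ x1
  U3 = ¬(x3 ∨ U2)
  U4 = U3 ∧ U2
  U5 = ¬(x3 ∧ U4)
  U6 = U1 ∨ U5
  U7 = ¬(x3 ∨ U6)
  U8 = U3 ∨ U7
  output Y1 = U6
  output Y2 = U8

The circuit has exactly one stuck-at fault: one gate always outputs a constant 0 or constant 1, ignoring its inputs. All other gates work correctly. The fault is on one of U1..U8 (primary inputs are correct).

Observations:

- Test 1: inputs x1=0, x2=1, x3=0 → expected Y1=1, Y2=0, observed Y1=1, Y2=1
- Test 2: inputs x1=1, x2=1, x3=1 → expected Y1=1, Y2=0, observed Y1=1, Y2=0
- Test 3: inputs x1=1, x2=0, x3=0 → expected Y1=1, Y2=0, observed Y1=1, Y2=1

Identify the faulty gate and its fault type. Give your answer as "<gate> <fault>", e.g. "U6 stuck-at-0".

Fault-free values for test 1 (x1=0, x2=1, x3=0): U1=1, U2=1, U3=0, U4=0, U5=1, U6=1, U7=0, U8=0, giving Y1=1, Y2=0. Observed Y1=1, Y2=1.
Test 1: faults giving observed Y1=1, Y2=1 are {U1 stuck-at-0, U2 stuck-at-0, U3 stuck-at-1, U7 stuck-at-1, U8 stuck-at-1}.
Test 2 (x1=1, x2=1, x3=1): fault-free U1=1, U2=0, U3=0, U4=0, U5=1, U6=1, U7=0, U8=0 → Y1=1, Y2=0; observed Y1=1, Y2=0. Eliminates U3 stuck-at-1, U7 stuck-at-1, U8 stuck-at-1.
Test 3 (x1=1, x2=0, x3=0): fault-free U1=0, U2=1, U3=0, U4=0, U5=1, U6=1, U7=0, U8=0 → Y1=1, Y2=0; observed Y1=1, Y2=1. Eliminates U1 stuck-at-0.
Only U2 stuck-at-0 is consistent with every test.

U2 stuck-at-0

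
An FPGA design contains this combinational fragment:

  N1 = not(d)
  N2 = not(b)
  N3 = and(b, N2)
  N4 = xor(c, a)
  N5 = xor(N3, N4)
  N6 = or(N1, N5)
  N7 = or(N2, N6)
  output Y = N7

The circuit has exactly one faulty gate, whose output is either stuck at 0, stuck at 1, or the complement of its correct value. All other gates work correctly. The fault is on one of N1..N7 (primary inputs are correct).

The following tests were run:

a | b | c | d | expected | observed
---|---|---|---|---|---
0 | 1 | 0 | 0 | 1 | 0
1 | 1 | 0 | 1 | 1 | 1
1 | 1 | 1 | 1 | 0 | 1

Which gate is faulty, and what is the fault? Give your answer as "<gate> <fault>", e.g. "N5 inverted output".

N1 inverted output

Fault-free values for test 1 (a=0, b=1, c=0, d=0): N1=1, N2=0, N3=0, N4=0, N5=0, N6=1, N7=1, giving Y=1. Observed 0.
Test 1: faults giving observed 0 are {N1 stuck-at-0, N1 inverted output, N6 stuck-at-0, N6 inverted output, N7 stuck-at-0, N7 inverted output}.
Test 2 (a=1, b=1, c=0, d=1): fault-free N1=0, N2=0, N3=0, N4=1, N5=1, N6=1, N7=1 → 1; observed 1. Eliminates N6 stuck-at-0, N6 inverted output, N7 stuck-at-0, N7 inverted output.
Test 3 (a=1, b=1, c=1, d=1): fault-free N1=0, N2=0, N3=0, N4=0, N5=0, N6=0, N7=0 → 0; observed 1. Eliminates N1 stuck-at-0.
Only N1 inverted output is consistent with every test.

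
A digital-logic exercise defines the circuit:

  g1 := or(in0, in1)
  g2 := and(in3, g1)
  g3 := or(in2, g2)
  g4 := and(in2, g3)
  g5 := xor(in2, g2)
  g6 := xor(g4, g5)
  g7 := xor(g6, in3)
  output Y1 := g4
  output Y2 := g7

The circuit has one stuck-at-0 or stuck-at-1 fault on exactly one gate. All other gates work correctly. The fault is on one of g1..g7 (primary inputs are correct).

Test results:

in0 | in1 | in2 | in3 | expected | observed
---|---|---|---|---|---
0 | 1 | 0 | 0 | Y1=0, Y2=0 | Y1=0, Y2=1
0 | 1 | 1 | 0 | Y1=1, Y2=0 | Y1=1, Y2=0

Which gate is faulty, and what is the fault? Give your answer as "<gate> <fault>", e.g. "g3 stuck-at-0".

g5 stuck-at-1

Fault-free values for test 1 (in0=0, in1=1, in2=0, in3=0): g1=1, g2=0, g3=0, g4=0, g5=0, g6=0, g7=0, giving Y1=0, Y2=0. Observed Y1=0, Y2=1.
Test 1: faults giving observed Y1=0, Y2=1 are {g2 stuck-at-1, g5 stuck-at-1, g6 stuck-at-1, g7 stuck-at-1}.
Test 2 (in0=0, in1=1, in2=1, in3=0): fault-free g1=1, g2=0, g3=1, g4=1, g5=1, g6=0, g7=0 → Y1=1, Y2=0; observed Y1=1, Y2=0. Eliminates g2 stuck-at-1, g6 stuck-at-1, g7 stuck-at-1.
Only g5 stuck-at-1 is consistent with every test.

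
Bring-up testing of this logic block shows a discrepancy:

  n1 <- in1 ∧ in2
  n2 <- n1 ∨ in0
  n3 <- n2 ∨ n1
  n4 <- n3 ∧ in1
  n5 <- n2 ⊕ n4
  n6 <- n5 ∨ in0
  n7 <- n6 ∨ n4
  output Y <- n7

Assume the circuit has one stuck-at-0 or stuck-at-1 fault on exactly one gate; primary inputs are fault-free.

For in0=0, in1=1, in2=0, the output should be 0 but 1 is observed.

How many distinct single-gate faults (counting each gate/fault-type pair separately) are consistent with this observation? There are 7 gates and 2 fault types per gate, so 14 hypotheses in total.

Fault-free: n1=0, n2=0, n3=0, n4=0, n5=0, n6=0, n7=0 → 0. Observed 1.
  n1 stuck-at-0: output 0 ✗
  n1 stuck-at-1: output 1 ✓
  n2 stuck-at-0: output 0 ✗
  n2 stuck-at-1: output 1 ✓
  n3 stuck-at-0: output 0 ✗
  n3 stuck-at-1: output 1 ✓
  n4 stuck-at-0: output 0 ✗
  n4 stuck-at-1: output 1 ✓
  n5 stuck-at-0: output 0 ✗
  n5 stuck-at-1: output 1 ✓
  n6 stuck-at-0: output 0 ✗
  n6 stuck-at-1: output 1 ✓
  n7 stuck-at-0: output 0 ✗
  n7 stuck-at-1: output 1 ✓
Consistent faults: {n1 stuck-at-1, n2 stuck-at-1, n3 stuck-at-1, n4 stuck-at-1, n5 stuck-at-1, n6 stuck-at-1, n7 stuck-at-1} — 7 in all.

7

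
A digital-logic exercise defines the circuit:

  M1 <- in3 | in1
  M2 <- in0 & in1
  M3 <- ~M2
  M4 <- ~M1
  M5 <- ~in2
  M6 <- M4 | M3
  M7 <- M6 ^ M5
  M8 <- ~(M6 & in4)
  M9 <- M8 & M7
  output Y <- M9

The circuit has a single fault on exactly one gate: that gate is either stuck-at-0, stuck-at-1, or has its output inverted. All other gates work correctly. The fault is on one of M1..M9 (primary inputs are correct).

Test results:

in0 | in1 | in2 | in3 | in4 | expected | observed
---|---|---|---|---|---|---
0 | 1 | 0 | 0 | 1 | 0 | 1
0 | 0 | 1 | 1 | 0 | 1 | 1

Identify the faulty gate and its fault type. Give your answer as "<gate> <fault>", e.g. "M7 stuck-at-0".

M9 stuck-at-1

Fault-free values for test 1 (in0=0, in1=1, in2=0, in3=0, in4=1): M1=1, M2=0, M3=1, M4=0, M5=1, M6=1, M7=0, M8=0, M9=0, giving Y=0. Observed 1.
Test 1: faults giving observed 1 are {M2 stuck-at-1, M2 inverted output, M3 stuck-at-0, M3 inverted output, M6 stuck-at-0, M6 inverted output, M9 stuck-at-1, M9 inverted output}.
Test 2 (in0=0, in1=0, in2=1, in3=1, in4=0): fault-free M1=1, M2=0, M3=1, M4=0, M5=0, M6=1, M7=1, M8=1, M9=1 → 1; observed 1. Eliminates M2 stuck-at-1, M2 inverted output, M3 stuck-at-0, M3 inverted output, M6 stuck-at-0, M6 inverted output, M9 inverted output.
Only M9 stuck-at-1 is consistent with every test.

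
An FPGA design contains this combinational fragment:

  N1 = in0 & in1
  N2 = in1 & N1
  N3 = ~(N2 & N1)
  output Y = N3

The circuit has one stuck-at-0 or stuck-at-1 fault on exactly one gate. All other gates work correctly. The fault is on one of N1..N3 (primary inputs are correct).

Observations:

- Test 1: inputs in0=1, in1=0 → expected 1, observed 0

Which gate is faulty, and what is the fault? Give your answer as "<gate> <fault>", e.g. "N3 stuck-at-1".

Fault-free values for test 1 (in0=1, in1=0): N1=0, N2=0, N3=1, giving Y=1. Observed 0.
Test 1: faults giving observed 0 are {N3 stuck-at-0}.
Only N3 stuck-at-0 is consistent with every test.

N3 stuck-at-0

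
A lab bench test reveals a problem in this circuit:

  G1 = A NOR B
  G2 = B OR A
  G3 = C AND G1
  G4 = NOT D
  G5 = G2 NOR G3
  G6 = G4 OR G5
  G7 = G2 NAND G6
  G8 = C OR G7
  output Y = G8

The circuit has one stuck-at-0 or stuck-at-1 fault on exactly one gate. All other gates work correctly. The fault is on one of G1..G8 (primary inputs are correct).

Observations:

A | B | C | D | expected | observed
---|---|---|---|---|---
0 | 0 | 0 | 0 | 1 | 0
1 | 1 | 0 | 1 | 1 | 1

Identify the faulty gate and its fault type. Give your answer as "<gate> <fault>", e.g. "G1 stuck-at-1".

Fault-free values for test 1 (A=0, B=0, C=0, D=0): G1=1, G2=0, G3=0, G4=1, G5=1, G6=1, G7=1, G8=1, giving Y=1. Observed 0.
Test 1: faults giving observed 0 are {G2 stuck-at-1, G7 stuck-at-0, G8 stuck-at-0}.
Test 2 (A=1, B=1, C=0, D=1): fault-free G1=0, G2=1, G3=0, G4=0, G5=0, G6=0, G7=1, G8=1 → 1; observed 1. Eliminates G7 stuck-at-0, G8 stuck-at-0.
Only G2 stuck-at-1 is consistent with every test.

G2 stuck-at-1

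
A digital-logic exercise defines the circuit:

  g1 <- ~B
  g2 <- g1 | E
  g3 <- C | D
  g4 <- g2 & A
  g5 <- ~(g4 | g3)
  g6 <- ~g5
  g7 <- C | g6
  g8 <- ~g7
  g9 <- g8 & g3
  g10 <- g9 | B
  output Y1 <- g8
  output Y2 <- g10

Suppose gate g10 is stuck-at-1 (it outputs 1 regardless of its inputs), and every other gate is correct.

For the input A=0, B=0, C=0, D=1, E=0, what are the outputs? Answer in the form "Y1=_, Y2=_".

Y1=0, Y2=1

Propagate with g10 forced: g1=1, g2=1, g3=1, g4=0, g5=0, g6=1, g7=1, g8=0, g9=0, g10=1 [stuck-at-1].
So the outputs are Y1=0, Y2=1. (Without the fault they would be Y1=0, Y2=0.)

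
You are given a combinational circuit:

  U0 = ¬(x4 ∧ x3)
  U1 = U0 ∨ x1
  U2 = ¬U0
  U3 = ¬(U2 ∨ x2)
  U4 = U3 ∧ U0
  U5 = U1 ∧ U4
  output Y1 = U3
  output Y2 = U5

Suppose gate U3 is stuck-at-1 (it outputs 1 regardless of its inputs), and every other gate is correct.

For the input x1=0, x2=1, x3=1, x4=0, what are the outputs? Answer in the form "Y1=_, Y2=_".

Y1=1, Y2=1

Propagate with U3 forced: U0=1, U1=1, U2=0, U3=1 [stuck-at-1], U4=1, U5=1.
So the outputs are Y1=1, Y2=1. (Without the fault they would be Y1=0, Y2=0.)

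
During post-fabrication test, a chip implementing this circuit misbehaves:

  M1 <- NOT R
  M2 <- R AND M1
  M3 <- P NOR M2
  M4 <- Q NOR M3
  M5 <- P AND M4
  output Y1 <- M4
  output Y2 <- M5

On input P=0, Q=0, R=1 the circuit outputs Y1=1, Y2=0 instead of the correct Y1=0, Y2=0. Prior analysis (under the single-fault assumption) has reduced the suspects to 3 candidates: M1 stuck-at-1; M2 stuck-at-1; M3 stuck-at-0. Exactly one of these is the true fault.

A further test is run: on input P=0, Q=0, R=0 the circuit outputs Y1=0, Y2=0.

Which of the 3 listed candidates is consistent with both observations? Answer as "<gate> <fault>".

Evaluate each candidate on input P=0, Q=0, R=0:
  M1 stuck-at-1: M1=1 [stuck-at-1], M2=0, M3=1, M4=0, M5=0 → Y1=0, Y2=0 — matches
  M2 stuck-at-1: M1=1, M2=1 [stuck-at-1], M3=0, M4=1, M5=0 → Y1=1, Y2=0 — eliminated
  M3 stuck-at-0: M1=1, M2=0, M3=0 [stuck-at-0], M4=1, M5=0 → Y1=1, Y2=0 — eliminated
Only M1 stuck-at-1 reproduces the observed Y1=0, Y2=0.

M1 stuck-at-1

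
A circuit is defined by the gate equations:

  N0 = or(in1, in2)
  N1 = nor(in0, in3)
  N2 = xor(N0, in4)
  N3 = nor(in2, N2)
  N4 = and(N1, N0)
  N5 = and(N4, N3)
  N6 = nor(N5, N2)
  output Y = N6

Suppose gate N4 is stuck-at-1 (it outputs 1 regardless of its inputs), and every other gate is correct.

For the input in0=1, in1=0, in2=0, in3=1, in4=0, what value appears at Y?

Propagate with N4 forced: N0=0, N1=0, N2=0, N3=1, N4=1 [stuck-at-1], N5=1, N6=0.
So Y = 0. (Without the fault it would be 1.)

0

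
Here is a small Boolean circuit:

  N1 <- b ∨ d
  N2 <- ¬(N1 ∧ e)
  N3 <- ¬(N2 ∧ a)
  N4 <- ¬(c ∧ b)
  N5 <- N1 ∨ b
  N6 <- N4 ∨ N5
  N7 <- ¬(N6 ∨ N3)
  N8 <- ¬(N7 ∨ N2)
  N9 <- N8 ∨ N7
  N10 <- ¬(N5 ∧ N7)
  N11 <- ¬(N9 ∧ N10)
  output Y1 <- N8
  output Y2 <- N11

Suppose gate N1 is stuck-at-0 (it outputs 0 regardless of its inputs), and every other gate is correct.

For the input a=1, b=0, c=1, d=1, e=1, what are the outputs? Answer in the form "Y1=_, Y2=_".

Y1=0, Y2=1

Propagate with N1 forced: N1=0 [stuck-at-0], N2=1, N3=0, N4=1, N5=0, N6=1, N7=0, N8=0, N9=0, N10=1, N11=1.
So the outputs are Y1=0, Y2=1. (Without the fault they would be Y1=1, Y2=0.)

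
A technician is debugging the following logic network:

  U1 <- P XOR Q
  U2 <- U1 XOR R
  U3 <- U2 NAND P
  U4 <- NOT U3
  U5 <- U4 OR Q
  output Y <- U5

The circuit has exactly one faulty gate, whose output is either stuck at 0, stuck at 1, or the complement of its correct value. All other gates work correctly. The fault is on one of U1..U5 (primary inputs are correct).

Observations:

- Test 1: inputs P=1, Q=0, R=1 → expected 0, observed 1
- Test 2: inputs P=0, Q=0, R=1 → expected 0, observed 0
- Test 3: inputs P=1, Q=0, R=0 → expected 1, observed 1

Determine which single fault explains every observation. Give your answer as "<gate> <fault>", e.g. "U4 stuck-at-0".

Fault-free values for test 1 (P=1, Q=0, R=1): U1=1, U2=0, U3=1, U4=0, U5=0, giving Y=0. Observed 1.
Test 1: faults giving observed 1 are {U1 stuck-at-0, U1 inverted output, U2 stuck-at-1, U2 inverted output, U3 stuck-at-0, U3 inverted output, U4 stuck-at-1, U4 inverted output, U5 stuck-at-1, U5 inverted output}.
Test 2 (P=0, Q=0, R=1): fault-free U1=0, U2=1, U3=1, U4=0, U5=0 → 0; observed 0. Eliminates U3 stuck-at-0, U3 inverted output, U4 stuck-at-1, U4 inverted output, U5 stuck-at-1, U5 inverted output.
Test 3 (P=1, Q=0, R=0): fault-free U1=1, U2=1, U3=0, U4=1, U5=1 → 1; observed 1. Eliminates U1 stuck-at-0, U1 inverted output, U2 inverted output.
Only U2 stuck-at-1 is consistent with every test.

U2 stuck-at-1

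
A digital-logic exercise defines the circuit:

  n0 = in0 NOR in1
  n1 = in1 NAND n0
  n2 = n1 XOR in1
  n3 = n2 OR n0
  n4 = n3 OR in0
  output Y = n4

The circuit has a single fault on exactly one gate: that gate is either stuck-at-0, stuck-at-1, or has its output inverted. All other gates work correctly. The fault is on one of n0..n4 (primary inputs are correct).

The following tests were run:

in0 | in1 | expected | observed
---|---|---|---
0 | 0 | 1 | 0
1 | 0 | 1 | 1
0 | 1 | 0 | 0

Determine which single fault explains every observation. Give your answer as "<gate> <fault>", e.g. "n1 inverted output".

Fault-free values for test 1 (in0=0, in1=0): n0=1, n1=1, n2=1, n3=1, n4=1, giving Y=1. Observed 0.
Test 1: faults giving observed 0 are {n3 stuck-at-0, n3 inverted output, n4 stuck-at-0, n4 inverted output}.
Test 2 (in0=1, in1=0): fault-free n0=0, n1=1, n2=1, n3=1, n4=1 → 1; observed 1. Eliminates n4 stuck-at-0, n4 inverted output.
Test 3 (in0=0, in1=1): fault-free n0=0, n1=1, n2=0, n3=0, n4=0 → 0; observed 0. Eliminates n3 inverted output.
Only n3 stuck-at-0 is consistent with every test.

n3 stuck-at-0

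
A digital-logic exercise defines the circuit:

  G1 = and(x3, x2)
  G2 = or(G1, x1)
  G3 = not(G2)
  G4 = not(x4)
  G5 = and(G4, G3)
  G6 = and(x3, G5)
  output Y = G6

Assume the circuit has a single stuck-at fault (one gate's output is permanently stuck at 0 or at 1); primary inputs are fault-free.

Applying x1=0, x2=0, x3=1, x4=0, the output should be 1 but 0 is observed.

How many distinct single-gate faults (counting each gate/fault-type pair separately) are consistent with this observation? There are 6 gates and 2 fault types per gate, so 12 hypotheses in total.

6

Fault-free: G1=0, G2=0, G3=1, G4=1, G5=1, G6=1 → 1. Observed 0.
  G1 stuck-at-0: output 1 ✗
  G1 stuck-at-1: output 0 ✓
  G2 stuck-at-0: output 1 ✗
  G2 stuck-at-1: output 0 ✓
  G3 stuck-at-0: output 0 ✓
  G3 stuck-at-1: output 1 ✗
  G4 stuck-at-0: output 0 ✓
  G4 stuck-at-1: output 1 ✗
  G5 stuck-at-0: output 0 ✓
  G5 stuck-at-1: output 1 ✗
  G6 stuck-at-0: output 0 ✓
  G6 stuck-at-1: output 1 ✗
Consistent faults: {G1 stuck-at-1, G2 stuck-at-1, G3 stuck-at-0, G4 stuck-at-0, G5 stuck-at-0, G6 stuck-at-0} — 6 in all.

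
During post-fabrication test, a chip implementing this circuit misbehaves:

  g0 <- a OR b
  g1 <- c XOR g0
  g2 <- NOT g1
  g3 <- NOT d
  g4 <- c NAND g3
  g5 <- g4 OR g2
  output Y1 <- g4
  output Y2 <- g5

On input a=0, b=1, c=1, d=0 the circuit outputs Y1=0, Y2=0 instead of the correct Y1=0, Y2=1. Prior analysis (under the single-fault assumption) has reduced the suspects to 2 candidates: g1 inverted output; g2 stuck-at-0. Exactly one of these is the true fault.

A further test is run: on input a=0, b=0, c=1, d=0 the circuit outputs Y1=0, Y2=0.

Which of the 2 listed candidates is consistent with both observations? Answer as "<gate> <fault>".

g2 stuck-at-0

Evaluate each candidate on input a=0, b=0, c=1, d=0:
  g1 inverted output: g0=0, g1=0 [inverted output], g2=1, g3=1, g4=0, g5=1 → Y1=0, Y2=1 — eliminated
  g2 stuck-at-0: g0=0, g1=1, g2=0 [stuck-at-0], g3=1, g4=0, g5=0 → Y1=0, Y2=0 — matches
Only g2 stuck-at-0 reproduces the observed Y1=0, Y2=0.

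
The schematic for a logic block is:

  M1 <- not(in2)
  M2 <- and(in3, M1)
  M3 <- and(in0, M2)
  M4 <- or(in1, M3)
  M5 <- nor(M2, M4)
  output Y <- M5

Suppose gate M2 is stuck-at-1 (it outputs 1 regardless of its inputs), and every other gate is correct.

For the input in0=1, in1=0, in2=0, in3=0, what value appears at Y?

Propagate with M2 forced: M1=1, M2=1 [stuck-at-1], M3=1, M4=1, M5=0.
So Y = 0. (Without the fault it would be 1.)

0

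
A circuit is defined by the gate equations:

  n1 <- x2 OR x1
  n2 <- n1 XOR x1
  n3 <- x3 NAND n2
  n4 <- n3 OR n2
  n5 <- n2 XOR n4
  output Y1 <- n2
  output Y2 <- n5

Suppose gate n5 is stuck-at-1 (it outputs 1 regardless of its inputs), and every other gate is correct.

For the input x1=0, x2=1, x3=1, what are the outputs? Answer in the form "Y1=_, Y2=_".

Propagate with n5 forced: n1=1, n2=1, n3=0, n4=1, n5=1 [stuck-at-1].
So the outputs are Y1=1, Y2=1. (Without the fault they would be Y1=1, Y2=0.)

Y1=1, Y2=1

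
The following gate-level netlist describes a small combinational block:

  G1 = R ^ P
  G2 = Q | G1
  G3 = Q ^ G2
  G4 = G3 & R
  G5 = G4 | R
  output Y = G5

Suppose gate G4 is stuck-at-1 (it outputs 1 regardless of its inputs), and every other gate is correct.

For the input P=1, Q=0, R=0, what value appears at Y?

1

Propagate with G4 forced: G1=1, G2=1, G3=1, G4=1 [stuck-at-1], G5=1.
So Y = 1. (Without the fault it would be 0.)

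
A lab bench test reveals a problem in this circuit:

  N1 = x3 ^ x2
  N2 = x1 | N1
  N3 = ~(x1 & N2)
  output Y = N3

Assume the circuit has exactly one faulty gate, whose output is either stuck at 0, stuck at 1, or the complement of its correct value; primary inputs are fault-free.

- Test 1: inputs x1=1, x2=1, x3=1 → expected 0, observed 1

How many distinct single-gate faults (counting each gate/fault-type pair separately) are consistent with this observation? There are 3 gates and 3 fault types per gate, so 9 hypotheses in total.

Fault-free: N1=0, N2=1, N3=0 → 0. Observed 1.
  N1 stuck-at-0: output 0 ✗
  N1 stuck-at-1: output 0 ✗
  N1 inverted output: output 0 ✗
  N2 stuck-at-0: output 1 ✓
  N2 stuck-at-1: output 0 ✗
  N2 inverted output: output 1 ✓
  N3 stuck-at-0: output 0 ✗
  N3 stuck-at-1: output 1 ✓
  N3 inverted output: output 1 ✓
Consistent faults: {N2 stuck-at-0, N2 inverted output, N3 stuck-at-1, N3 inverted output} — 4 in all.

4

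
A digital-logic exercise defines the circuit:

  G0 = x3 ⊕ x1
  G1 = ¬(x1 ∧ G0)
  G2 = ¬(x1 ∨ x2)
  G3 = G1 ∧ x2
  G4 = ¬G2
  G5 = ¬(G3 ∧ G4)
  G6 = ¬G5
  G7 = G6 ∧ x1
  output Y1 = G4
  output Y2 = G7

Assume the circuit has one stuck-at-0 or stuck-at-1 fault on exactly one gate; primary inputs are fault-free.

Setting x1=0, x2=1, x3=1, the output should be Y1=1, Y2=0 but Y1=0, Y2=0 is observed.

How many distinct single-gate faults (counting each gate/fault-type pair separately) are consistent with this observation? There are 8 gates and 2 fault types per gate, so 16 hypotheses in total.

2

Fault-free: G0=1, G1=1, G2=0, G3=1, G4=1, G5=0, G6=1, G7=0 → Y1=1, Y2=0. Observed Y1=0, Y2=0.
  G0: none of the 2 fault types match ✗
  G1: none of the 2 fault types match ✗
  G2: stuck-at-1 ✓; others ✗
  G3: none of the 2 fault types match ✗
  G4: stuck-at-0 ✓; others ✗
  G5: none of the 2 fault types match ✗
  G6: none of the 2 fault types match ✗
  G7: none of the 2 fault types match ✗
Consistent faults: {G2 stuck-at-1, G4 stuck-at-0} — 2 in all.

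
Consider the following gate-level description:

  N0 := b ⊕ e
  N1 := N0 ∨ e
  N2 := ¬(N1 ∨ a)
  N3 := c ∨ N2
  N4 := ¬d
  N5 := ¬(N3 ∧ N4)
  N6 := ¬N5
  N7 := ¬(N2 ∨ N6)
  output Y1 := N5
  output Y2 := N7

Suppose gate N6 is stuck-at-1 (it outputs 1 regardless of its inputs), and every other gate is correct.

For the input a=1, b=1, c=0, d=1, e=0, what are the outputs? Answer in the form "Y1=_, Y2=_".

Propagate with N6 forced: N0=1, N1=1, N2=0, N3=0, N4=0, N5=1, N6=1 [stuck-at-1], N7=0.
So the outputs are Y1=1, Y2=0. (Without the fault they would be Y1=1, Y2=1.)

Y1=1, Y2=0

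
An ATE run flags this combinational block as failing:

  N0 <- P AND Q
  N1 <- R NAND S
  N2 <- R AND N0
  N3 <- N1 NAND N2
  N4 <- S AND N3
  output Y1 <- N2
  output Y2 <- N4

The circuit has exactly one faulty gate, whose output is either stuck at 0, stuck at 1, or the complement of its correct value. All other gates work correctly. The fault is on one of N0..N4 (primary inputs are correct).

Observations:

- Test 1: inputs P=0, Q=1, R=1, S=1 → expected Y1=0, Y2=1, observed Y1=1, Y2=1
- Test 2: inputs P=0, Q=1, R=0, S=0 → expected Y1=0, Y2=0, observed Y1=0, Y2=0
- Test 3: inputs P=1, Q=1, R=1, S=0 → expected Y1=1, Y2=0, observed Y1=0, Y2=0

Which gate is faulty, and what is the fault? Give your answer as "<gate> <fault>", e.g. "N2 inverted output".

N0 inverted output

Fault-free values for test 1 (P=0, Q=1, R=1, S=1): N0=0, N1=0, N2=0, N3=1, N4=1, giving Y1=0, Y2=1. Observed Y1=1, Y2=1.
Test 1: faults giving observed Y1=1, Y2=1 are {N0 stuck-at-1, N0 inverted output, N2 stuck-at-1, N2 inverted output}.
Test 2 (P=0, Q=1, R=0, S=0): fault-free N0=0, N1=1, N2=0, N3=1, N4=0 → Y1=0, Y2=0; observed Y1=0, Y2=0. Eliminates N2 stuck-at-1, N2 inverted output.
Test 3 (P=1, Q=1, R=1, S=0): fault-free N0=1, N1=1, N2=1, N3=0, N4=0 → Y1=1, Y2=0; observed Y1=0, Y2=0. Eliminates N0 stuck-at-1.
Only N0 inverted output is consistent with every test.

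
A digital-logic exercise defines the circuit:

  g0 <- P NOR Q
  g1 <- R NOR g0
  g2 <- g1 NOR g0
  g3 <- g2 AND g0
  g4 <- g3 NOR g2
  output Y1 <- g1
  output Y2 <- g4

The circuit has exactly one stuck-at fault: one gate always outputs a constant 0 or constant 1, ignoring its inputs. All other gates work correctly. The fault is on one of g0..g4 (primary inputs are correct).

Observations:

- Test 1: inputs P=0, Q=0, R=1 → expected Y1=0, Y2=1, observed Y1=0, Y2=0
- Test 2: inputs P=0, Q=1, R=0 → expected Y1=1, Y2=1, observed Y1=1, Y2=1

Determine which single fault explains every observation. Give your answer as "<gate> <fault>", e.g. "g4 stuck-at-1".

Fault-free values for test 1 (P=0, Q=0, R=1): g0=1, g1=0, g2=0, g3=0, g4=1, giving Y1=0, Y2=1. Observed Y1=0, Y2=0.
Test 1: faults giving observed Y1=0, Y2=0 are {g0 stuck-at-0, g2 stuck-at-1, g3 stuck-at-1, g4 stuck-at-0}.
Test 2 (P=0, Q=1, R=0): fault-free g0=0, g1=1, g2=0, g3=0, g4=1 → Y1=1, Y2=1; observed Y1=1, Y2=1. Eliminates g2 stuck-at-1, g3 stuck-at-1, g4 stuck-at-0.
Only g0 stuck-at-0 is consistent with every test.

g0 stuck-at-0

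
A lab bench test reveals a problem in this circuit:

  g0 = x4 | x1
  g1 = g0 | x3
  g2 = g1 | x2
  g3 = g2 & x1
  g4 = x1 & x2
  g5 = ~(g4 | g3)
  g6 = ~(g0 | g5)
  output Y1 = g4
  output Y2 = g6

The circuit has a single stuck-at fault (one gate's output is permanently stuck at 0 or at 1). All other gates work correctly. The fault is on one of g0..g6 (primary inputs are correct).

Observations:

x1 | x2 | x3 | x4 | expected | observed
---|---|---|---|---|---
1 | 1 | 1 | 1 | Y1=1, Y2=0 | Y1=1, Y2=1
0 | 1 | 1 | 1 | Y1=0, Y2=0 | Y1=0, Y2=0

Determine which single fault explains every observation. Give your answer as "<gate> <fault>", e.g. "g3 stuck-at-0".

Fault-free values for test 1 (x1=1, x2=1, x3=1, x4=1): g0=1, g1=1, g2=1, g3=1, g4=1, g5=0, g6=0, giving Y1=1, Y2=0. Observed Y1=1, Y2=1.
Test 1: faults giving observed Y1=1, Y2=1 are {g0 stuck-at-0, g6 stuck-at-1}.
Test 2 (x1=0, x2=1, x3=1, x4=1): fault-free g0=1, g1=1, g2=1, g3=0, g4=0, g5=1, g6=0 → Y1=0, Y2=0; observed Y1=0, Y2=0. Eliminates g6 stuck-at-1.
Only g0 stuck-at-0 is consistent with every test.

g0 stuck-at-0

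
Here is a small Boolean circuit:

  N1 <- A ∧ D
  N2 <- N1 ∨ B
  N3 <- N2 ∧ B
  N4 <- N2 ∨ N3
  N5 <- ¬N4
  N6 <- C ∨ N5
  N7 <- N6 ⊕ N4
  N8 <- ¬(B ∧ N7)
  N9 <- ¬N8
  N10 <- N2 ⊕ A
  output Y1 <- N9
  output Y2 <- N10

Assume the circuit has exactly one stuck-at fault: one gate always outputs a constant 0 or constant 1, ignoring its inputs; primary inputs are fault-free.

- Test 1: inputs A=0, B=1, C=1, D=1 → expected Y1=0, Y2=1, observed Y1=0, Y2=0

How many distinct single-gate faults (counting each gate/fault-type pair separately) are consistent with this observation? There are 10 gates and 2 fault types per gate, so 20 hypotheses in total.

Fault-free: N1=0, N2=1, N3=1, N4=1, N5=0, N6=1, N7=0, N8=1, N9=0, N10=1 → Y1=0, Y2=1. Observed Y1=0, Y2=0.
  N1: none of the 2 fault types match ✗
  N2: none of the 2 fault types match ✗
  N3: none of the 2 fault types match ✗
  N4: none of the 2 fault types match ✗
  N5: none of the 2 fault types match ✗
  N6: none of the 2 fault types match ✗
  N7: none of the 2 fault types match ✗
  N8: none of the 2 fault types match ✗
  N9: none of the 2 fault types match ✗
  N10: stuck-at-0 ✓; others ✗
Consistent faults: {N10 stuck-at-0} — 1 in all.

1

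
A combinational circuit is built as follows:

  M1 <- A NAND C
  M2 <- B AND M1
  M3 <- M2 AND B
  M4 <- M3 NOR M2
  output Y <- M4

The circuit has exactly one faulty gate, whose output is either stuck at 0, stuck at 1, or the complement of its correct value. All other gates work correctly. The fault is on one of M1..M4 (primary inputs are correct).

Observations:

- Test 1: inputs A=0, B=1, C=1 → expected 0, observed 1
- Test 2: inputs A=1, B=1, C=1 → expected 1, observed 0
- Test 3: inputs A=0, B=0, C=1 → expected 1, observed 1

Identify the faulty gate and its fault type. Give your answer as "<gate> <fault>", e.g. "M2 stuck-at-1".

Fault-free values for test 1 (A=0, B=1, C=1): M1=1, M2=1, M3=1, M4=0, giving Y=0. Observed 1.
Test 1: faults giving observed 1 are {M1 stuck-at-0, M1 inverted output, M2 stuck-at-0, M2 inverted output, M4 stuck-at-1, M4 inverted output}.
Test 2 (A=1, B=1, C=1): fault-free M1=0, M2=0, M3=0, M4=1 → 1; observed 0. Eliminates M1 stuck-at-0, M2 stuck-at-0, M4 stuck-at-1.
Test 3 (A=0, B=0, C=1): fault-free M1=1, M2=0, M3=0, M4=1 → 1; observed 1. Eliminates M2 inverted output, M4 inverted output.
Only M1 inverted output is consistent with every test.

M1 inverted output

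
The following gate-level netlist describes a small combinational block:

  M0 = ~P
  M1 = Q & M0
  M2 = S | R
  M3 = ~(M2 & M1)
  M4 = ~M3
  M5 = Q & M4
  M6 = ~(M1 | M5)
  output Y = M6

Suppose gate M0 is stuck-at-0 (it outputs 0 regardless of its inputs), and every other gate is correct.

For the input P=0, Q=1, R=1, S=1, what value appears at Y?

1

Propagate with M0 forced: M0=0 [stuck-at-0], M1=0, M2=1, M3=1, M4=0, M5=0, M6=1.
So Y = 1. (Without the fault it would be 0.)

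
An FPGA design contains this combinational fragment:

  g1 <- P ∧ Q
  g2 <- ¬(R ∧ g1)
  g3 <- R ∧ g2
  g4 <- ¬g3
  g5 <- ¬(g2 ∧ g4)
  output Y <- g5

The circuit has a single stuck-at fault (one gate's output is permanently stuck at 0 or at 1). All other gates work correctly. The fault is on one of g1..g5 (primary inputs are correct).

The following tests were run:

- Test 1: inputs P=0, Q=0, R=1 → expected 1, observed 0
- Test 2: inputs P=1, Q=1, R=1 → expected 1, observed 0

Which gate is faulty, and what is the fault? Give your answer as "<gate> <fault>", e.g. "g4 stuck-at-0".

Fault-free values for test 1 (P=0, Q=0, R=1): g1=0, g2=1, g3=1, g4=0, g5=1, giving Y=1. Observed 0.
Test 1: faults giving observed 0 are {g3 stuck-at-0, g4 stuck-at-1, g5 stuck-at-0}.
Test 2 (P=1, Q=1, R=1): fault-free g1=1, g2=0, g3=0, g4=1, g5=1 → 1; observed 0. Eliminates g3 stuck-at-0, g4 stuck-at-1.
Only g5 stuck-at-0 is consistent with every test.

g5 stuck-at-0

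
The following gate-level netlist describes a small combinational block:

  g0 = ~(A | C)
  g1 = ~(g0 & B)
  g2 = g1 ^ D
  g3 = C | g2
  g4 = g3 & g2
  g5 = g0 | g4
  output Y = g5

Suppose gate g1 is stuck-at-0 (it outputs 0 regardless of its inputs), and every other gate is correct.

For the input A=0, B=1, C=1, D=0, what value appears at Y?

0

Propagate with g1 forced: g0=0, g1=0 [stuck-at-0], g2=0, g3=1, g4=0, g5=0.
So Y = 0. (Without the fault it would be 1.)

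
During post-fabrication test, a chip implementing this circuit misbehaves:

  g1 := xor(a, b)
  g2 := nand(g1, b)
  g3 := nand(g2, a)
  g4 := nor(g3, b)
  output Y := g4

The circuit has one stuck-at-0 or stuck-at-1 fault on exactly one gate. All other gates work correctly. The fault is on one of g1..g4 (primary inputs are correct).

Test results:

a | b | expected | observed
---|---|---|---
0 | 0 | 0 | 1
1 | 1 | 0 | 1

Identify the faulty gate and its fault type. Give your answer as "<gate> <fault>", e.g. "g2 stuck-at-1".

Fault-free values for test 1 (a=0, b=0): g1=0, g2=1, g3=1, g4=0, giving Y=0. Observed 1.
Test 1: faults giving observed 1 are {g3 stuck-at-0, g4 stuck-at-1}.
Test 2 (a=1, b=1): fault-free g1=0, g2=1, g3=0, g4=0 → 0; observed 1. Eliminates g3 stuck-at-0.
Only g4 stuck-at-1 is consistent with every test.

g4 stuck-at-1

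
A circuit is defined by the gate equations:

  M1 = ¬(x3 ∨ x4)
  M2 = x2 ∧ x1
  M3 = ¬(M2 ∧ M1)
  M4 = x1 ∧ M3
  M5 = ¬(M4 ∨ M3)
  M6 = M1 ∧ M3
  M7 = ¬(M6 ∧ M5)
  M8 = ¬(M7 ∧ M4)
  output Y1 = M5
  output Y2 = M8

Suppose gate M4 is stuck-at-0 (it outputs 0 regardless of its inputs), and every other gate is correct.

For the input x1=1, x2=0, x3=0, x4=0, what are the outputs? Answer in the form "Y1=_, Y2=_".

Propagate with M4 forced: M1=1, M2=0, M3=1, M4=0 [stuck-at-0], M5=0, M6=1, M7=1, M8=1.
So the outputs are Y1=0, Y2=1. (Without the fault they would be Y1=0, Y2=0.)

Y1=0, Y2=1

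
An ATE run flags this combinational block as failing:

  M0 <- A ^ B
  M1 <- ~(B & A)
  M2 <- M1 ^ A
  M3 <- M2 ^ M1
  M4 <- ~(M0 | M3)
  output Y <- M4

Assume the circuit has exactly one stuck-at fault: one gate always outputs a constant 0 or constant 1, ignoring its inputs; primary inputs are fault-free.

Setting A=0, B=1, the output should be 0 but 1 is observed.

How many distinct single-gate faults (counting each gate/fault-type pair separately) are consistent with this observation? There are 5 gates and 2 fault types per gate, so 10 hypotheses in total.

2

Fault-free: M0=1, M1=1, M2=1, M3=0, M4=0 → 0. Observed 1.
  M0 stuck-at-0: output 1 ✓
  M0 stuck-at-1: output 0 ✗
  M1 stuck-at-0: output 0 ✗
  M1 stuck-at-1: output 0 ✗
  M2 stuck-at-0: output 0 ✗
  M2 stuck-at-1: output 0 ✗
  M3 stuck-at-0: output 0 ✗
  M3 stuck-at-1: output 0 ✗
  M4 stuck-at-0: output 0 ✗
  M4 stuck-at-1: output 1 ✓
Consistent faults: {M0 stuck-at-0, M4 stuck-at-1} — 2 in all.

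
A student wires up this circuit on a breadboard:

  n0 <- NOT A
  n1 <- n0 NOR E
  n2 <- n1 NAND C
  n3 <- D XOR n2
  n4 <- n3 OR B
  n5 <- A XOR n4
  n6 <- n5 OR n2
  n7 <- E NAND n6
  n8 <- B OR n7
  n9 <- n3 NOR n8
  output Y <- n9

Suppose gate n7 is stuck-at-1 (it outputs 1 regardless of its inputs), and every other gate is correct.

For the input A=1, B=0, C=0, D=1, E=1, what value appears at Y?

Propagate with n7 forced: n0=0, n1=0, n2=1, n3=0, n4=0, n5=1, n6=1, n7=1 [stuck-at-1], n8=1, n9=0.
So Y = 0. (Without the fault it would be 1.)

0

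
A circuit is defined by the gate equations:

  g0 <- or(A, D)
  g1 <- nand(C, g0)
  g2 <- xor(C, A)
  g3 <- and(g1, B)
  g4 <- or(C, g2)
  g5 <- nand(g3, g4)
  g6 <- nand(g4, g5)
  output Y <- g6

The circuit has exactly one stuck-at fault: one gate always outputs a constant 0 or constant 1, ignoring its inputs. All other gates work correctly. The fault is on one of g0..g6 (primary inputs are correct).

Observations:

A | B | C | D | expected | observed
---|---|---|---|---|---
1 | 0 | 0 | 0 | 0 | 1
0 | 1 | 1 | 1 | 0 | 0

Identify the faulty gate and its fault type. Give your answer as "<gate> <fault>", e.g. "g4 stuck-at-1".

Fault-free values for test 1 (A=1, B=0, C=0, D=0): g0=1, g1=1, g2=1, g3=0, g4=1, g5=1, g6=0, giving Y=0. Observed 1.
Test 1: faults giving observed 1 are {g2 stuck-at-0, g3 stuck-at-1, g4 stuck-at-0, g5 stuck-at-0, g6 stuck-at-1}.
Test 2 (A=0, B=1, C=1, D=1): fault-free g0=1, g1=0, g2=1, g3=0, g4=1, g5=1, g6=0 → 0; observed 0. Eliminates g3 stuck-at-1, g4 stuck-at-0, g5 stuck-at-0, g6 stuck-at-1.
Only g2 stuck-at-0 is consistent with every test.

g2 stuck-at-0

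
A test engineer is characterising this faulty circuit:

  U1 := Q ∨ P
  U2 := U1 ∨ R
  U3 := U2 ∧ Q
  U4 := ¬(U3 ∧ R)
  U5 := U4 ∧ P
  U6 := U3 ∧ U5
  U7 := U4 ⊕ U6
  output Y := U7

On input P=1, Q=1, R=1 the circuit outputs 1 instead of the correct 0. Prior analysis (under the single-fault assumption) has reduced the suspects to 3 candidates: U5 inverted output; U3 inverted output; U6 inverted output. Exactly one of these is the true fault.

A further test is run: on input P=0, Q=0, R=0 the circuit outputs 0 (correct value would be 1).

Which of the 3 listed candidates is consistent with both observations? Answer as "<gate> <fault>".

Evaluate each candidate on input P=0, Q=0, R=0:
  U5 inverted output: U1=0, U2=0, U3=0, U4=1, U5=1 [inverted output], U6=0, U7=1 → 1 — eliminated
  U3 inverted output: U1=0, U2=0, U3=1 [inverted output], U4=1, U5=0, U6=0, U7=1 → 1 — eliminated
  U6 inverted output: U1=0, U2=0, U3=0, U4=1, U5=0, U6=1 [inverted output], U7=0 → 0 — matches
Only U6 inverted output reproduces the observed 0.

U6 inverted output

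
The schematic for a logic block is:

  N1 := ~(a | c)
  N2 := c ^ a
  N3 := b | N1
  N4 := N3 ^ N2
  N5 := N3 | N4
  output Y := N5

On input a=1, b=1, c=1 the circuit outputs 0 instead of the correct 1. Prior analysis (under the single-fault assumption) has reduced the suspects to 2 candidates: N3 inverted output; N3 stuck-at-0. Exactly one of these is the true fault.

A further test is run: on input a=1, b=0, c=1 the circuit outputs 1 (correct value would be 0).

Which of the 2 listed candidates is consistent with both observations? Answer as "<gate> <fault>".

N3 inverted output

Evaluate each candidate on input a=1, b=0, c=1:
  N3 inverted output: N1=0, N2=0, N3=1 [inverted output], N4=1, N5=1 → 1 — matches
  N3 stuck-at-0: N1=0, N2=0, N3=0 [stuck-at-0], N4=0, N5=0 → 0 — eliminated
Only N3 inverted output reproduces the observed 1.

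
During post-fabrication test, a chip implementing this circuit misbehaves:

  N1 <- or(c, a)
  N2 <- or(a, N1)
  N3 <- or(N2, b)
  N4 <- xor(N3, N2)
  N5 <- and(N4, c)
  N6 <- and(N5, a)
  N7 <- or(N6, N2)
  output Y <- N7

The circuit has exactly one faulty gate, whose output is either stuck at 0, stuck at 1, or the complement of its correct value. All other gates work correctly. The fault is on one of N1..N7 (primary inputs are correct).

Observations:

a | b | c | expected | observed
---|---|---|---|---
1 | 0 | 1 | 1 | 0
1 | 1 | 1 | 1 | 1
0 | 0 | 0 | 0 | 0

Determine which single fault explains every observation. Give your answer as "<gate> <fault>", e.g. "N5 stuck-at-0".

Fault-free values for test 1 (a=1, b=0, c=1): N1=1, N2=1, N3=1, N4=0, N5=0, N6=0, N7=1, giving Y=1. Observed 0.
Test 1: faults giving observed 0 are {N2 stuck-at-0, N2 inverted output, N7 stuck-at-0, N7 inverted output}.
Test 2 (a=1, b=1, c=1): fault-free N1=1, N2=1, N3=1, N4=0, N5=0, N6=0, N7=1 → 1; observed 1. Eliminates N7 stuck-at-0, N7 inverted output.
Test 3 (a=0, b=0, c=0): fault-free N1=0, N2=0, N3=0, N4=0, N5=0, N6=0, N7=0 → 0; observed 0. Eliminates N2 inverted output.
Only N2 stuck-at-0 is consistent with every test.

N2 stuck-at-0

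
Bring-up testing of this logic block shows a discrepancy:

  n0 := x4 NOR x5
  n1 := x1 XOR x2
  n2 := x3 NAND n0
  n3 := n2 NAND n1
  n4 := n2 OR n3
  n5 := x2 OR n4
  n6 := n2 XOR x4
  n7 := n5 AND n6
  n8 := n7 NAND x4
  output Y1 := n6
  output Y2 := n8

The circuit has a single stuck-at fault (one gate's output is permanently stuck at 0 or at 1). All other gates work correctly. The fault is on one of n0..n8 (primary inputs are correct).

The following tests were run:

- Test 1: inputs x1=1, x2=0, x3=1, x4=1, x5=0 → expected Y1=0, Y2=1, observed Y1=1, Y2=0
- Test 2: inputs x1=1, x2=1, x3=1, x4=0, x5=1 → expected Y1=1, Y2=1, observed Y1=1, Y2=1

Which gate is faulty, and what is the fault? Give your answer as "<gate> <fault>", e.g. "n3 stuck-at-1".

Fault-free values for test 1 (x1=1, x2=0, x3=1, x4=1, x5=0): n0=0, n1=1, n2=1, n3=0, n4=1, n5=1, n6=0, n7=0, n8=1, giving Y1=0, Y2=1. Observed Y1=1, Y2=0.
Test 1: faults giving observed Y1=1, Y2=0 are {n0 stuck-at-1, n2 stuck-at-0, n6 stuck-at-1}.
Test 2 (x1=1, x2=1, x3=1, x4=0, x5=1): fault-free n0=0, n1=0, n2=1, n3=1, n4=1, n5=1, n6=1, n7=1, n8=1 → Y1=1, Y2=1; observed Y1=1, Y2=1. Eliminates n0 stuck-at-1, n2 stuck-at-0.
Only n6 stuck-at-1 is consistent with every test.

n6 stuck-at-1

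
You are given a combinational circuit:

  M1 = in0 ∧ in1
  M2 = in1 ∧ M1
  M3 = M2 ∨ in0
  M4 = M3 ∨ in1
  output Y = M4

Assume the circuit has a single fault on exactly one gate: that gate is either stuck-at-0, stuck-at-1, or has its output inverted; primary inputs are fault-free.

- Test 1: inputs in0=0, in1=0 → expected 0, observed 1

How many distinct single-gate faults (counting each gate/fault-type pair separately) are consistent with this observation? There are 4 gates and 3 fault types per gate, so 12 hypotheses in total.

6

Fault-free: M1=0, M2=0, M3=0, M4=0 → 0. Observed 1.
  M1 stuck-at-0: output 0 ✗
  M1 stuck-at-1: output 0 ✗
  M1 inverted output: output 0 ✗
  M2 stuck-at-0: output 0 ✗
  M2 stuck-at-1: output 1 ✓
  M2 inverted output: output 1 ✓
  M3 stuck-at-0: output 0 ✗
  M3 stuck-at-1: output 1 ✓
  M3 inverted output: output 1 ✓
  M4 stuck-at-0: output 0 ✗
  M4 stuck-at-1: output 1 ✓
  M4 inverted output: output 1 ✓
Consistent faults: {M2 stuck-at-1, M2 inverted output, M3 stuck-at-1, M3 inverted output, M4 stuck-at-1, M4 inverted output} — 6 in all.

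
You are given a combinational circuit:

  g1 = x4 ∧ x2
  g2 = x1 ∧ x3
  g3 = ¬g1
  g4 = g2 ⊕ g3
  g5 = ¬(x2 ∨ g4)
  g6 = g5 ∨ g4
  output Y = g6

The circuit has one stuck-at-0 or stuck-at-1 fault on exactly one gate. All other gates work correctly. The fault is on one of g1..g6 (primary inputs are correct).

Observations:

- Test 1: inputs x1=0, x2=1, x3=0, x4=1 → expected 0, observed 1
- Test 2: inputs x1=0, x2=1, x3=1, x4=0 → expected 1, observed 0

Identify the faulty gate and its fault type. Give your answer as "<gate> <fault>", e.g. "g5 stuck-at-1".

g2 stuck-at-1

Fault-free values for test 1 (x1=0, x2=1, x3=0, x4=1): g1=1, g2=0, g3=0, g4=0, g5=0, g6=0, giving Y=0. Observed 1.
Test 1: faults giving observed 1 are {g1 stuck-at-0, g2 stuck-at-1, g3 stuck-at-1, g4 stuck-at-1, g5 stuck-at-1, g6 stuck-at-1}.
Test 2 (x1=0, x2=1, x3=1, x4=0): fault-free g1=0, g2=0, g3=1, g4=1, g5=0, g6=1 → 1; observed 0. Eliminates g1 stuck-at-0, g3 stuck-at-1, g4 stuck-at-1, g5 stuck-at-1, g6 stuck-at-1.
Only g2 stuck-at-1 is consistent with every test.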